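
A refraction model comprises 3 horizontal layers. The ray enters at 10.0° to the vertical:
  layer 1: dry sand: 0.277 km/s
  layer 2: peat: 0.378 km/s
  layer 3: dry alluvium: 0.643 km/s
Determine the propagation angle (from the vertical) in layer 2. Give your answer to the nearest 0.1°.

Ray parameter p = sin 10.0° / 0.277 = 6.2689e-01 s/km.
sin θ_2 = p·V_2 = 6.2689e-01 × 0.378 = 0.2370.
θ_2 = 13.71° from the vertical.

13.7°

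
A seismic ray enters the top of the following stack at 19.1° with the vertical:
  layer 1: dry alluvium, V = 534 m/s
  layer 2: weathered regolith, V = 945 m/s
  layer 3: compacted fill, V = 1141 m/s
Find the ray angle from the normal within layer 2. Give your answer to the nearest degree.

Snell's law across each interface conserves sin θ / V, so sin θ_2 = V_2·sin θ₁/V₁.
sin θ_2 = 945 × sin 19.1° / 534 = 0.5791.
θ_2 = arcsin 0.5791 = 35.38°.

35°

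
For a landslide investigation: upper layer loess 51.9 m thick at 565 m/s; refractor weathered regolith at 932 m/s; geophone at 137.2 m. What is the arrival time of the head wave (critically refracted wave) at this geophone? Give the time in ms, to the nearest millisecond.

θ_c = arcsin(V₁/V₂) = arcsin(565/932) = 37.32°, cos θ_c = 0.7953.
Intercept time tᵢ = 2h cos θ_c / V₁ = 2·51.9·0.7953/565 = 0.14611 s.
t = x/V₂ + tᵢ = 137.2/932 + 0.14611 = 0.29332 s.

293 ms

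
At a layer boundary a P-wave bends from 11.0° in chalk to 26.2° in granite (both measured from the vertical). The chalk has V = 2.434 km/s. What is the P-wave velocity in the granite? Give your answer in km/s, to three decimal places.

Snell's law: sin 11.0°/V₁ = sin 26.2°/V₂.
V₂ = V₁·sin 26.2°/sin 11.0° = 2.434 × 2.3139 = 5.632 km/s.

5.632 km/s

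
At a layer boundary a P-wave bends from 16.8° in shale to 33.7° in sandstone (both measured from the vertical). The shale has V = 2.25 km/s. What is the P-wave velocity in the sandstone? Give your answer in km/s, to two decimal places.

sin 16.8° = 0.2890; sin 33.7° = 0.5548.
V₂ = V₁·(sin θ₂/sin θ₁) = 2.25·(0.5548/0.2890) = 4.32 km/s.

4.32 km/s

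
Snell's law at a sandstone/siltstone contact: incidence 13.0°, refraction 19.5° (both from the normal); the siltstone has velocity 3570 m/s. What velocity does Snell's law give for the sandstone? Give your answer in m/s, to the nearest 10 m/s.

2410 m/s

Snell's law: sin 13.0°/V₁ = sin 19.5°/V₂.
V₁ = V₂·sin 13.0°/sin 19.5° = 3570 × 0.6739 = 2405.81 m/s.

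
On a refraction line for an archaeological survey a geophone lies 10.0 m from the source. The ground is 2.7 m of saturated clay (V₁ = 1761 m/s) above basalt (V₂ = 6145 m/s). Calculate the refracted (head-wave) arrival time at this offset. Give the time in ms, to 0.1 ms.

t = x/V₂ + 2h·√(V₂²−V₁²)/(V₁V₂).
√(V₂²−V₁²) = √(6145²−1761²) = 5887.3 m/s; delay term = 2·2.7·5887.3/(1761·6145) = 0.00294 s.
t = 10.0/6145 + 0.00294 = 0.00457 s.

4.6 ms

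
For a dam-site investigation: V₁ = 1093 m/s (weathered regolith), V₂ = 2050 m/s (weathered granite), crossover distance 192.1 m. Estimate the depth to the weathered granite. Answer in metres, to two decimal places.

h = (x_cross/2)·√((V₂−V₁)/(V₂+V₁)).
(V₂−V₁)/(V₂+V₁) = (2050−1093)/(2050+1093) = 0.3045; √ = 0.5518.
h = (192.1/2)·0.5518 = 53.00 m.

53.00 m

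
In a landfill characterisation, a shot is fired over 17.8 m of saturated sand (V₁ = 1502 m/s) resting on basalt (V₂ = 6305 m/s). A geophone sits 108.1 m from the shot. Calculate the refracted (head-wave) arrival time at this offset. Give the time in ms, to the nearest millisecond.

t = x/V₂ + 2h·√(V₂²−V₁²)/(V₁V₂).
√(V₂²−V₁²) = √(6305²−1502²) = 6123.5 m/s; delay term = 2·17.8·6123.5/(1502·6305) = 0.02302 s.
t = 108.1/6305 + 0.02302 = 0.04016 s.

40 ms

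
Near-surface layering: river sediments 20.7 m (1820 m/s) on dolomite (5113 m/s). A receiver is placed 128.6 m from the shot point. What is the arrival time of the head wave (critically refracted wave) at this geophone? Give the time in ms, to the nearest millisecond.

t = x/V₂ + 2h·√(V₂²−V₁²)/(V₁V₂).
√(V₂²−V₁²) = √(5113²−1820²) = 4778.1 m/s; delay term = 2·20.7·4778.1/(1820·5113) = 0.02126 s.
t = 128.6/5113 + 0.02126 = 0.04641 s.

46 ms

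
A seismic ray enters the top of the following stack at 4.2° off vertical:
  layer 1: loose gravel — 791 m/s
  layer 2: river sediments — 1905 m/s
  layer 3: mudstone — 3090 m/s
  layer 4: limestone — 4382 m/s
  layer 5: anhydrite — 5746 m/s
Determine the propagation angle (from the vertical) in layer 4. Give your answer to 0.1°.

23.9°

Snell's law across each interface conserves sin θ / V, so sin θ_4 = V_4·sin θ₁/V₁.
sin θ_4 = 4382 × sin 4.2° / 791 = 0.4057.
θ_4 = arcsin 0.4057 = 23.94°.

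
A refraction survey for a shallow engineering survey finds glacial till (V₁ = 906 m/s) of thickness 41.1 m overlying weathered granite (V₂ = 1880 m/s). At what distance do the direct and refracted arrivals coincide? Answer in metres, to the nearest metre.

θ_c = arcsin(906/1880) = 28.81°, so cos θ_c = 0.8762 and tᵢ = 2h cos θ_c/V₁ = 0.0795 s.
At crossover x/V₁ = x/V₂ + tᵢ ⇒ x = tᵢ/(1/V₁ − 1/V₂) = 0.07950/(1.1038e-03 − 5.3191e-04) = 139.02 m.

139 m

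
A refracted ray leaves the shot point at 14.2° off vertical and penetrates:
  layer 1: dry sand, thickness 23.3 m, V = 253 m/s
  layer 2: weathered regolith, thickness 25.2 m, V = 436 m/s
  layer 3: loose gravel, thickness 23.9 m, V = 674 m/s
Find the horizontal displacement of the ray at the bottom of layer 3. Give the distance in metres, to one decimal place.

38.3 m

Ray parameter p = sin 14.2° / 253 m/s = 9.6959e-04 s/m.
Layer 1: θ = 14.20°; offset = 23.3·tan 14.20° = 5.896 m.
Layer 2: sin θ = p·436 = 0.4227 → θ = 25.01°; offset = 25.2·tan 25.01° = 11.755 m.
Layer 3: sin θ = p·674 = 0.6535 → θ = 40.81°; offset = 23.9·tan 40.81° = 20.635 m.
Summing the layer offsets gives 38.286 m.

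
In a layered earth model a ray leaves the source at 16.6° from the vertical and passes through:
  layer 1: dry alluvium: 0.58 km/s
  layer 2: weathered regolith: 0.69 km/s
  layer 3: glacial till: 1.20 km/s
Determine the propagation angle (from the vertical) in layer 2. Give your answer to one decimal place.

Ray parameter p = sin 16.6° / 0.58 = 4.9257e-01 s/km.
sin θ_2 = p·V_2 = 4.9257e-01 × 0.69 = 0.3399.
θ_2 = 19.87° from the vertical.

19.9°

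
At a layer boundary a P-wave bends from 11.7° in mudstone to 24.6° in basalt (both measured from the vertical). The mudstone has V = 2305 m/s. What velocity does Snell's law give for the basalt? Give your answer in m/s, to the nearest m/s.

4732 m/s

Snell's law: sin 11.7°/V₁ = sin 24.6°/V₂.
V₂ = V₁·sin 24.6°/sin 11.7° = 2305 × 2.0528 = 4731.69 m/s.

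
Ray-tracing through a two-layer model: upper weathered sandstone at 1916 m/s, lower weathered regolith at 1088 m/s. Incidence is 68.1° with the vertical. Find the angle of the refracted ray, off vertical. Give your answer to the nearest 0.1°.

31.8°

sin θ₁/V₁ = sin θ₂/V₂ ⇒ sin θ₂ = 1088·sin 68.1°/1916 = 1088·0.9278/1916 = 0.5269.
θ₂ = arcsin 0.5269 = 31.79° from the normal.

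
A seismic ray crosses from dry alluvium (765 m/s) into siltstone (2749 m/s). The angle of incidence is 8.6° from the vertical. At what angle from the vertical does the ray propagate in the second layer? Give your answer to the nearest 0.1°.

32.5°

sin θ₁/V₁ = sin θ₂/V₂ ⇒ sin θ₂ = 2749·sin 8.6°/765 = 2749·0.1495/765 = 0.5373.
θ₂ = arcsin 0.5373 = 32.50° from the normal.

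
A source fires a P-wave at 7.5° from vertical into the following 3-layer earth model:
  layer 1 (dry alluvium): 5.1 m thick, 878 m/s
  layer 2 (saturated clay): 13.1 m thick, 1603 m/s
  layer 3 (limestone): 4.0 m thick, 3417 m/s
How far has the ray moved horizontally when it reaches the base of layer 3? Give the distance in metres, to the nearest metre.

6 m

Apply Snell's law at each interface; in layer i the horizontal offset is hᵢ·tan θᵢ.
Layer 1: θ = 7.50°; offset = 5.1·tan 7.50° = 0.671 m.
Layer 2: sin θ = 1603·sin 7.5°/878 = 0.2383, θ = 13.79°; offset = 13.1·tan 13.79° = 3.214 m.
Layer 3: sin θ = 3417·sin 7.5°/878 = 0.5080, θ = 30.53°; offset = 4.0·tan 30.53° = 2.359 m.
Total horizontal offset = 6.245 m.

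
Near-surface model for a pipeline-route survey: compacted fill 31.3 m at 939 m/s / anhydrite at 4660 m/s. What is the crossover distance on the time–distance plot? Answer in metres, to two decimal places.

76.79 m

θ_c = arcsin(939/4660) = 11.62°, so cos θ_c = 0.9795 and tᵢ = 2h cos θ_c/V₁ = 0.0653 s.
At crossover x/V₁ = x/V₂ + tᵢ ⇒ x = tᵢ/(1/V₁ − 1/V₂) = 0.06530/(1.0650e-03 − 2.1459e-04) = 76.79 m.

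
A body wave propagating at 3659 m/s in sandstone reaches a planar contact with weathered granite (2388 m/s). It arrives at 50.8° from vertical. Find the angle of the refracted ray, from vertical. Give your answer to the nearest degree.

30°

sin θ₁/V₁ = sin θ₂/V₂ ⇒ sin θ₂ = 2388·sin 50.8°/3659 = 2388·0.7749/3659 = 0.5058.
θ₂ = sin⁻¹(0.5058) = 30.38° (from vertical).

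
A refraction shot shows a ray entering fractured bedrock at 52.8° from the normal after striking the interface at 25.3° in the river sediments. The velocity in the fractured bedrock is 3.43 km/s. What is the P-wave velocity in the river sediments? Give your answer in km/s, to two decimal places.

1.84 km/s

sin 25.3° = 0.4274; sin 52.8° = 0.7965.
V₁ = V₂·(sin θ₁/sin θ₂) = 3.43·(0.4274/0.7965) = 1.84 km/s.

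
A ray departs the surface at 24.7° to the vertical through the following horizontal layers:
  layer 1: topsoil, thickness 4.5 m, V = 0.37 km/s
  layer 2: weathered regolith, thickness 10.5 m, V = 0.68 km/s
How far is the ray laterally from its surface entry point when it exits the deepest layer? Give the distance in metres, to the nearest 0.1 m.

Apply Snell's law at each interface; in layer i the horizontal offset is hᵢ·tan θᵢ.
Layer 1: θ = 24.70°; offset = 4.5·tan 24.70° = 2.070 m.
Layer 2: sin θ = 0.68·sin 24.7°/0.37 = 0.7680, θ = 50.17°; offset = 10.5·tan 50.17° = 12.590 m.
Total horizontal offset = 14.660 m.

14.7 m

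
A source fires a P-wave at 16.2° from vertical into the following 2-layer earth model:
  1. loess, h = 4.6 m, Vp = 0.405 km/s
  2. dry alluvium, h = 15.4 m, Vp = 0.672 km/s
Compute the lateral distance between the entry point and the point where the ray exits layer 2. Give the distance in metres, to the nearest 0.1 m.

Apply Snell's law at each interface; in layer i the horizontal offset is hᵢ·tan θᵢ.
Layer 1: θ = 16.20°; offset = 4.6·tan 16.20° = 1.336 m.
Layer 2: sin θ = 0.672·sin 16.2°/0.405 = 0.4629, θ = 27.58°; offset = 15.4·tan 27.58° = 8.043 m.
Total horizontal offset = 9.379 m.

9.4 m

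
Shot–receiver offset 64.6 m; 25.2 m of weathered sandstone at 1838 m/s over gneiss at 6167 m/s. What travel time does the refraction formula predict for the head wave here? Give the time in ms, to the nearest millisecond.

37 ms

θ_c = arcsin(V₁/V₂) = arcsin(1838/6167) = 17.34°, cos θ_c = 0.9546.
Intercept time tᵢ = 2h cos θ_c / V₁ = 2·25.2·0.9546/1838 = 0.02617 s.
t = x/V₂ + tᵢ = 64.6/6167 + 0.02617 = 0.03665 s.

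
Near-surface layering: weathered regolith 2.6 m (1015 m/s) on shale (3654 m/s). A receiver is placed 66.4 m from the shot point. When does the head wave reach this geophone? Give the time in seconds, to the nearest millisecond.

0.023 s

θ_c = arcsin(V₁/V₂) = arcsin(1015/3654) = 16.13°, cos θ_c = 0.9606.
Intercept time tᵢ = 2h cos θ_c / V₁ = 2·2.6·0.9606/1015 = 0.00492 s.
t = x/V₂ + tᵢ = 66.4/3654 + 0.00492 = 0.02309 s.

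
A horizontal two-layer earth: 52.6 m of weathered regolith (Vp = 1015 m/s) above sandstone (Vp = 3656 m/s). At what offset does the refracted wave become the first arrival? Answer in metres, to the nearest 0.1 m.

139.9 m

θ_c = arcsin(1015/3656) = 16.12°, so cos θ_c = 0.9607 and tᵢ = 2h cos θ_c/V₁ = 0.0996 s.
At crossover x/V₁ = x/V₂ + tᵢ ⇒ x = tᵢ/(1/V₁ − 1/V₂) = 0.09957/(9.8522e-04 − 2.7352e-04) = 139.91 m.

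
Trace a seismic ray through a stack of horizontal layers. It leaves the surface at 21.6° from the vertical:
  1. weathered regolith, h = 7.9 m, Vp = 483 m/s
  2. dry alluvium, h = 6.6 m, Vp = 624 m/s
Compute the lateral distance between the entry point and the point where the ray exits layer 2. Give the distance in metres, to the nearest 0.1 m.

6.7 m

Ray parameter p = sin 21.6° / 483 m/s = 7.6216e-04 s/m.
Layer 1: θ = 21.60°; offset = 7.9·tan 21.60° = 3.128 m.
Layer 2: sin θ = p·624 = 0.4756 → θ = 28.40°; offset = 6.6·tan 28.40° = 3.568 m.
Total horizontal offset = 6.696 m.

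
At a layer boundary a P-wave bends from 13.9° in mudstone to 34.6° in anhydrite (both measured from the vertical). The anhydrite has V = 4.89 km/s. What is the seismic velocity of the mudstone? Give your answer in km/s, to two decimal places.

2.07 km/s

sin 13.9° = 0.2402; sin 34.6° = 0.5678.
V₁ = V₂·(sin θ₁/sin θ₂) = 4.89·(0.2402/0.5678) = 2.07 km/s.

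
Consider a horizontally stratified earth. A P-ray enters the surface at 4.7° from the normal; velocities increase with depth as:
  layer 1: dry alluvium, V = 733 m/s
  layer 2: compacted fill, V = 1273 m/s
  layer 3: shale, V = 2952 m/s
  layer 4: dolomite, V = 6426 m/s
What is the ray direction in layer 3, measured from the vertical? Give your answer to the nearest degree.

19°

Snell's law across each interface conserves sin θ / V, so sin θ_3 = V_3·sin θ₁/V₁.
sin θ_3 = 2952 × sin 4.7° / 733 = 0.3300.
θ_3 = 19.27° from the vertical.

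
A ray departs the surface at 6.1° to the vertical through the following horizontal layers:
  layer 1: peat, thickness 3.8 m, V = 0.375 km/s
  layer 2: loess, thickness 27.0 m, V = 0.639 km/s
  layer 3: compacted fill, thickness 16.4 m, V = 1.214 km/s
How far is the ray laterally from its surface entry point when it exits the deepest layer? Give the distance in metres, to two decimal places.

Apply Snell's law at each interface; in layer i the horizontal offset is hᵢ·tan θᵢ.
Layer 1: θ = 6.10°; offset = 3.8·tan 6.10° = 0.4061 m.
Layer 2: sin θ = 0.639·sin 6.1°/0.375 = 0.1811, θ = 10.43°; offset = 27.0·tan 10.43° = 4.9712 m.
Layer 3: sin θ = 1.214·sin 6.1°/0.375 = 0.3440, θ = 20.12°; offset = 16.4·tan 20.12° = 6.0085 m.
Summing the layer offsets gives 11.3858 m.

11.39 m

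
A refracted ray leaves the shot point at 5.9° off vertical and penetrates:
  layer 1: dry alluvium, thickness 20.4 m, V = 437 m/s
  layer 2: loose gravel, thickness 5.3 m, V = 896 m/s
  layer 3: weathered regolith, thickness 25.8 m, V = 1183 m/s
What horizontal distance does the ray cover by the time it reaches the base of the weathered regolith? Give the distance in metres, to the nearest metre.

11 m

p = sin θ₁/V₁ = sin 5.9°/437 = 2.3522e-04 s/m is conserved through the stack.
Layer 1: θ = 5.90°; offset = 20.4·tan 5.90° = 2.108 m.
Layer 2: sin θ = p·896 = 0.2108 → θ = 12.17°; offset = 5.3·tan 12.17° = 1.143 m.
Layer 3: sin θ = p·1183 = 0.2783 → θ = 16.16°; offset = 25.8·tan 16.16° = 7.475 m.
Total horizontal offset = 10.725 m.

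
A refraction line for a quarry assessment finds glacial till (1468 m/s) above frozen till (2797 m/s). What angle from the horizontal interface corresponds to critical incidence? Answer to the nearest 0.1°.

58.3°

At critical incidence the refracted ray runs along the interface (θ₂ = 90°), so sin θ_c = V₁/V₂.
θ_c = arcsin(1468/2797) = arcsin 0.5248 = 31.66°.
Measured from the interface: 90° − 31.66° = 58.34°.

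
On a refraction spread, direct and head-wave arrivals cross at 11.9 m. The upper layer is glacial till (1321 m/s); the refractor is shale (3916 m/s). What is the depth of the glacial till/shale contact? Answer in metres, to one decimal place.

h = (x_cross/2)·√((V₂−V₁)/(V₂+V₁)).
(V₂−V₁)/(V₂+V₁) = (3916−1321)/(3916+1321) = 0.4955; √ = 0.7039.
h = (11.9/2)·0.7039 = 4.19 m.

4.2 m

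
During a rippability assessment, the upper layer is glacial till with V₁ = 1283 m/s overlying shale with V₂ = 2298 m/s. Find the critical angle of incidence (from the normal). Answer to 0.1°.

33.9°

Critical incidence: sin θ_c = V₁/V₂ = 1283/2298 = 0.5583.
θ_c = arcsin 0.5583 = 33.94°.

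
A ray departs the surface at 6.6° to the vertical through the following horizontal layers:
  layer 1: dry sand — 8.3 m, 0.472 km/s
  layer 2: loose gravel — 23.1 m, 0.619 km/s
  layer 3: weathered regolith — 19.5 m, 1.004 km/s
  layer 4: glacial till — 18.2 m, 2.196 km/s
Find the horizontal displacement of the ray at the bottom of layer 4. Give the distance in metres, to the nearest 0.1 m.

Apply Snell's law at each interface; in layer i the horizontal offset is hᵢ·tan θᵢ.
Layer 1: θ = 6.60°; offset = 8.3·tan 6.60° = 0.960 m.
Layer 2: sin θ = 0.619·sin 6.6°/0.472 = 0.1507, θ = 8.67°; offset = 23.1·tan 8.67° = 3.522 m.
Layer 3: sin θ = 1.004·sin 6.6°/0.472 = 0.2445, θ = 14.15°; offset = 19.5·tan 14.15° = 4.917 m.
Layer 4: sin θ = 2.196·sin 6.6°/0.472 = 0.5347, θ = 32.33°; offset = 18.2·tan 32.33° = 11.518 m.
Total horizontal offset = 20.917 m.

20.9 m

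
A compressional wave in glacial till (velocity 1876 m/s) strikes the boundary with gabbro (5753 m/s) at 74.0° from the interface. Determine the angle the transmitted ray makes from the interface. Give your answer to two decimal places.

Convert to the normal: θ₁ = 90° − 74.0° = 16.0°.
sin θ₁/V₁ = sin θ₂/V₂ ⇒ sin θ₂ = 5753·sin 16.0°/1876 = 5753·0.2756/1876 = 0.8453.
θ₂ = sin⁻¹(0.8453) = 57.70° (from vertical).
From the interface: 90° − 57.70° = 32.30°.

32.30°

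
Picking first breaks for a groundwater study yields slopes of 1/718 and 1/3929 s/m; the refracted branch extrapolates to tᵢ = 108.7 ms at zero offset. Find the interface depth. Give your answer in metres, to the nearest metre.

θ_c = arcsin(718/3929) = 10.53°; cos θ_c = 0.9832.
tᵢ = 2h cos θ_c/V₁ ⇒ h = tᵢ·V₁/(2 cos θ_c) = 0.1087·718/(2·0.9832) = 39.69 m.

40 m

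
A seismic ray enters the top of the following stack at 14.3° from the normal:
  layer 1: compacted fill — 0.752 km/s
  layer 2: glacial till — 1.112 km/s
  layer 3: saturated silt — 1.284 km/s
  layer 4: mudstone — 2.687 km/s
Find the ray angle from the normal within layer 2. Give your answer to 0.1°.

Ray parameter p = sin 14.3° / 0.752 = 3.2846e-01 s/km.
sin θ_2 = p·V_2 = 3.2846e-01 × 1.112 = 0.3652.
θ_2 = 21.42° from the vertical.

21.4°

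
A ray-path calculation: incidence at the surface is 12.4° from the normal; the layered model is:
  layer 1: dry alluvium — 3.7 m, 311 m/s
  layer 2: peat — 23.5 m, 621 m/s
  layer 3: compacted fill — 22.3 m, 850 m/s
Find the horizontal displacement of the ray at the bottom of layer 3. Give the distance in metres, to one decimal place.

Apply Snell's law at each interface; in layer i the horizontal offset is hᵢ·tan θᵢ.
Layer 1: θ = 12.40°; offset = 3.7·tan 12.40° = 0.813 m.
Layer 2: sin θ = 621·sin 12.4°/311 = 0.4288, θ = 25.39°; offset = 23.5·tan 25.39° = 11.154 m.
Layer 3: sin θ = 850·sin 12.4°/311 = 0.5869, θ = 35.94°; offset = 22.3·tan 35.94° = 16.165 m.
Total horizontal offset = 28.132 m.

28.1 m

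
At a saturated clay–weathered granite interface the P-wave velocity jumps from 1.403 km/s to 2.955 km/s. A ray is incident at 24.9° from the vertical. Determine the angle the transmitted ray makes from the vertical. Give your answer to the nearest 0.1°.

sin θ₁/V₁ = sin θ₂/V₂ ⇒ sin θ₂ = 2.955·sin 24.9°/1.403 = 2.955·0.4210/1.403 = 0.8868.
θ₂ = sin⁻¹(0.8868) = 62.47° (from vertical).

62.5°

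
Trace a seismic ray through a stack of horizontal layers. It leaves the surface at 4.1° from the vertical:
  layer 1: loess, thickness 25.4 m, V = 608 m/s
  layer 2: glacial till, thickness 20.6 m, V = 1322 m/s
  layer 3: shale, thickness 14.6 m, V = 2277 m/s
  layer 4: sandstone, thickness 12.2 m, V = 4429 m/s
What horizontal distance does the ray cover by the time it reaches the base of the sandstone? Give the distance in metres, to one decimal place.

16.6 m

Ray parameter p = sin 4.1° / 608 m/s = 1.1759e-04 s/m.
Layer 1: θ = 4.10°; offset = 25.4·tan 4.10° = 1.821 m.
Layer 2: sin θ = p·1322 = 0.1555 → θ = 8.94°; offset = 20.6·tan 8.94° = 3.242 m.
Layer 3: sin θ = p·2277 = 0.2678 → θ = 15.53°; offset = 14.6·tan 15.53° = 4.057 m.
Layer 4: sin θ = p·4429 = 0.5208 → θ = 31.39°; offset = 12.2·tan 31.39° = 7.443 m.
Σ offsets = 16.563 m.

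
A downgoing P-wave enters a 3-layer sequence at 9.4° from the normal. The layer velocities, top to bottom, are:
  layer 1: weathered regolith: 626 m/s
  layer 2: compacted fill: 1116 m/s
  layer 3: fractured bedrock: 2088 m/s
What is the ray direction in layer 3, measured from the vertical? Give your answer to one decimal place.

Snell's law across each interface conserves sin θ / V, so sin θ_3 = V_3·sin θ₁/V₁.
sin θ_3 = 2088 × sin 9.4° / 626 = 0.5448.
θ_3 = arcsin 0.5448 = 33.01°.

33.0°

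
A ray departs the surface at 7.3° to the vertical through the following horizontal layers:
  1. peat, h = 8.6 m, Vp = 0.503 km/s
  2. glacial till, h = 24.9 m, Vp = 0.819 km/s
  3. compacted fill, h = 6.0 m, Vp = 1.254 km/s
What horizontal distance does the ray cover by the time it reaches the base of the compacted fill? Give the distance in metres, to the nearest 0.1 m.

Ray parameter p = sin 7.3° / 0.503 km/s = 2.5261e-01 s/km.
Layer 1: θ = 7.30°; offset = 8.6·tan 7.30° = 1.102 m.
Layer 2: sin θ = p·0.819 = 0.2069 → θ = 11.94°; offset = 24.9·tan 11.94° = 5.265 m.
Layer 3: sin θ = p·1.254 = 0.3168 → θ = 18.47°; offset = 6.0·tan 18.47° = 2.004 m.
Summing the layer offsets gives 8.371 m.

8.4 m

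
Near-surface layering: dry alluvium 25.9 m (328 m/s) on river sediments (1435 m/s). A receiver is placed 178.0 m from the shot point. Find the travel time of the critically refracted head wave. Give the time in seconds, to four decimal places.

0.2778 s

θ_c = arcsin(V₁/V₂) = arcsin(328/1435) = 13.21°, cos θ_c = 0.9735.
Intercept time tᵢ = 2h cos θ_c / V₁ = 2·25.9·0.9735/328 = 0.15375 s.
t = x/V₂ + tᵢ = 178.0/1435 + 0.15375 = 0.27779 s.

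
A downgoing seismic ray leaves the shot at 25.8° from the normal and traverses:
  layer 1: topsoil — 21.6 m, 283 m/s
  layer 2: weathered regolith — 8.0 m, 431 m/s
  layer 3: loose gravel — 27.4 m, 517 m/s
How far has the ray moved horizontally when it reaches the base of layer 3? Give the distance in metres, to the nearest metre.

Ray parameter p = sin 25.8° / 283 m/s = 1.5379e-03 s/m.
Layer 1: θ = 25.80°; offset = 21.6·tan 25.80° = 10.442 m.
Layer 2: sin θ = p·431 = 0.6628 → θ = 41.52°; offset = 8.0·tan 41.52° = 7.082 m.
Layer 3: sin θ = p·517 = 0.7951 → θ = 52.67°; offset = 27.4·tan 52.67° = 35.922 m.
Σ offsets = 53.446 m.

53 m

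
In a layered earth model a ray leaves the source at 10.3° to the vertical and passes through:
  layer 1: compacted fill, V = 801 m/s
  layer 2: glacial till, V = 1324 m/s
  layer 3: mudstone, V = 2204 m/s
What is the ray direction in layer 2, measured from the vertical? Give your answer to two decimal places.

17.19°

Ray parameter p = sin 10.3° / 801 = 2.2322e-04 s/m.
sin θ_2 = p·V_2 = 2.2322e-04 × 1324 = 0.2955.
θ_2 = 17.19° from the vertical.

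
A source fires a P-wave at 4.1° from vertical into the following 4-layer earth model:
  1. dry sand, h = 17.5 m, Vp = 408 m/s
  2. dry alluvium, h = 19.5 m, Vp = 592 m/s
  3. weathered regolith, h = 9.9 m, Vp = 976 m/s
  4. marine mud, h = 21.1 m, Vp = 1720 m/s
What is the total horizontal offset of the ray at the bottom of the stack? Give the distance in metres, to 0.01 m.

11.68 m

Apply Snell's law at each interface; in layer i the horizontal offset is hᵢ·tan θᵢ.
Layer 1: θ = 4.10°; offset = 17.5·tan 4.10° = 1.2544 m.
Layer 2: sin θ = 592·sin 4.1°/408 = 0.1037, θ = 5.95°; offset = 19.5·tan 5.95° = 2.0339 m.
Layer 3: sin θ = 976·sin 4.1°/408 = 0.1710, θ = 9.85°; offset = 9.9·tan 9.85° = 1.7186 m.
Layer 4: sin θ = 1720·sin 4.1°/408 = 0.3014, θ = 17.54°; offset = 21.1·tan 17.54° = 6.6700 m.
Σ offsets = 11.6769 m.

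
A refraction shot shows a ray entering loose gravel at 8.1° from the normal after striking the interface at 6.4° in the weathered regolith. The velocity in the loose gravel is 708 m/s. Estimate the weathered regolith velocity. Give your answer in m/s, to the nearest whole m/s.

560 m/s

sin 6.4° = 0.1115; sin 8.1° = 0.1409.
V₁ = V₂·(sin θ₁/sin θ₂) = 708·(0.1115/0.1409) = 560.11 m/s.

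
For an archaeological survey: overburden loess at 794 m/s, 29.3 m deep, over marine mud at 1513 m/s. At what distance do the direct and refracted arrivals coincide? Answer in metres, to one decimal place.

105.0 m

x_cross = 2h·√((V₂+V₁)/(V₂−V₁)).
(V₂+V₁)/(V₂−V₁) = (1513+794)/(1513−794) = 3.2086; √ = 1.7913.
x_cross = 2·29.3·1.7913 = 104.97 m.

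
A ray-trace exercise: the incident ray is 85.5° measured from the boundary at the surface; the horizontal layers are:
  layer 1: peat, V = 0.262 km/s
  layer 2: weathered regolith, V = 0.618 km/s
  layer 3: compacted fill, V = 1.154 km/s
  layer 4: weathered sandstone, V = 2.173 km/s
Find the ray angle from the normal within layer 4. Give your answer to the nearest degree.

From the normal: θ₁ = 90° − 85.5° = 4.5°.
Snell's law across each interface conserves sin θ / V, so sin θ_4 = V_4·sin θ₁/V₁.
sin θ_4 = 2.173 × sin 4.5° / 0.262 = 0.6507.
θ_4 = 40.60° from the vertical.

41°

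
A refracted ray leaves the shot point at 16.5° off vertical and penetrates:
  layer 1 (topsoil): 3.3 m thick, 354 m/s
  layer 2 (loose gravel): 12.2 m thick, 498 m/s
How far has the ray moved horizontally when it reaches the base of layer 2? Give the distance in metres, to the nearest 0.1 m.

6.3 m

Apply Snell's law at each interface; in layer i the horizontal offset is hᵢ·tan θᵢ.
Layer 1: θ = 16.50°; offset = 3.3·tan 16.50° = 0.978 m.
Layer 2: sin θ = 498·sin 16.5°/354 = 0.3995, θ = 23.55°; offset = 12.2·tan 23.55° = 5.317 m.
Total horizontal offset = 6.295 m.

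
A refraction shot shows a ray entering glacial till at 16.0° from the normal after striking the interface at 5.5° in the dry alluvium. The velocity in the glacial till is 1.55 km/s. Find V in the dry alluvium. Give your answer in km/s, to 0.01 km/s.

0.54 km/s

sin 5.5° = 0.0958; sin 16.0° = 0.2756.
V₁ = V₂·(sin θ₁/sin θ₂) = 1.55·(0.0958/0.2756) = 0.54 km/s.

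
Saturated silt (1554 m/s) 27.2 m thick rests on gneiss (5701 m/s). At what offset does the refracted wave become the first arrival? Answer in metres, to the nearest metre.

72 m

θ_c = arcsin(1554/5701) = 15.82°, so cos θ_c = 0.9621 and tᵢ = 2h cos θ_c/V₁ = 0.0337 s.
At crossover x/V₁ = x/V₂ + tᵢ ⇒ x = tᵢ/(1/V₁ − 1/V₂) = 0.03368/(6.4350e-04 − 1.7541e-04) = 71.95 m.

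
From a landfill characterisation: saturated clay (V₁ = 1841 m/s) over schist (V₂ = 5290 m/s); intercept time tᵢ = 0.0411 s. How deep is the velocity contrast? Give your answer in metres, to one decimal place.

40.4 m

h = tᵢ·V₁·V₂ / (2·√(V₂²−V₁²)).
√(V₂²−V₁²) = √(5290² − 1841²) = 4959.3 m/s.
h = 0.0411 s × 1841 × 5290 / (2 × 4959.3) = 40.36 m.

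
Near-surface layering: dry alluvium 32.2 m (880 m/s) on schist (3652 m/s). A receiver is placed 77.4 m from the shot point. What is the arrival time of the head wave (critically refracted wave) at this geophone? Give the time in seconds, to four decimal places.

0.0922 s

t = x/V₂ + 2h·√(V₂²−V₁²)/(V₁V₂).
√(V₂²−V₁²) = √(3652²−880²) = 3544.4 m/s; delay term = 2·32.2·3544.4/(880·3652) = 0.07103 s.
t = 77.4/3652 + 0.07103 = 0.09222 s.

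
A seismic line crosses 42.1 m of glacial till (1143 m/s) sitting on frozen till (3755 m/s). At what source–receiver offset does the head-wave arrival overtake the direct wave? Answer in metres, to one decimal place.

115.3 m

x_cross = 2h·√((V₂+V₁)/(V₂−V₁)).
(V₂+V₁)/(V₂−V₁) = (3755+1143)/(3755−1143) = 1.8752; √ = 1.3694.
x_cross = 2·42.1·1.3694 = 115.30 m.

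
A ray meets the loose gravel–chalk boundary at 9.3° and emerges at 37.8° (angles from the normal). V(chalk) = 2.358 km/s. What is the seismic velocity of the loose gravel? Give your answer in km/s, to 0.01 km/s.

Snell's law: sin 9.3°/V₁ = sin 37.8°/V₂.
V₁ = V₂·sin 9.3°/sin 37.8° = 2.358 × 0.2637 = 0.62 km/s.

0.62 km/s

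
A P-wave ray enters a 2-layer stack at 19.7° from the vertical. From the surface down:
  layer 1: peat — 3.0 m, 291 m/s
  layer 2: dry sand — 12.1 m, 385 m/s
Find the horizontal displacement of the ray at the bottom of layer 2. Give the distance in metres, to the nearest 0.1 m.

7.1 m

p = sin θ₁/V₁ = sin 19.7°/291 = 1.1584e-03 s/m is conserved through the stack.
Layer 1: θ = 19.70°; offset = 3.0·tan 19.70° = 1.074 m.
Layer 2: sin θ = p·385 = 0.4460 → θ = 26.49°; offset = 12.1·tan 26.49° = 6.029 m.
Σ offsets = 7.103 m.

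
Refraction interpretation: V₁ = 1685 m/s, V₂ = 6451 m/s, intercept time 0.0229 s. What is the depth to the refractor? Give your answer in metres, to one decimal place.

20.0 m

θ_c = arcsin(1685/6451) = 15.14°; cos θ_c = 0.9653.
tᵢ = 2h cos θ_c/V₁ ⇒ h = tᵢ·V₁/(2 cos θ_c) = 0.0229·1685/(2·0.9653) = 19.99 m.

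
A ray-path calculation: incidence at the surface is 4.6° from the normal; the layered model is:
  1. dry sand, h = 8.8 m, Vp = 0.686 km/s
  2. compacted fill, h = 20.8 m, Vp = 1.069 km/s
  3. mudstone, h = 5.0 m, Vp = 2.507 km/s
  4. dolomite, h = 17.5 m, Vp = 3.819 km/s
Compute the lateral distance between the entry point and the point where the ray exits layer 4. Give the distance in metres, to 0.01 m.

13.59 m

p = sin θ₁/V₁ = sin 4.6°/0.686 = 1.1691e-01 s/km is conserved through the stack.
Layer 1: θ = 4.60°; offset = 8.8·tan 4.60° = 0.7080 m.
Layer 2: sin θ = p·1.069 = 0.1250 → θ = 7.18°; offset = 20.8·tan 7.18° = 2.6200 m.
Layer 3: sin θ = p·2.507 = 0.2931 → θ = 17.04°; offset = 5.0·tan 17.04° = 1.5328 m.
Layer 4: sin θ = p·3.819 = 0.4465 → θ = 26.52°; offset = 17.5·tan 26.52° = 8.7319 m.
Σ offsets = 13.5927 m.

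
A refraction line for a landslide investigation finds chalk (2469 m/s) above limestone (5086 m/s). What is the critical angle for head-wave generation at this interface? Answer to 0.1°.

29.0°

At critical incidence the refracted ray runs along the interface (θ₂ = 90°), so sin θ_c = V₁/V₂.
θ_c = arcsin(2469/5086) = arcsin 0.4855 = 29.04°.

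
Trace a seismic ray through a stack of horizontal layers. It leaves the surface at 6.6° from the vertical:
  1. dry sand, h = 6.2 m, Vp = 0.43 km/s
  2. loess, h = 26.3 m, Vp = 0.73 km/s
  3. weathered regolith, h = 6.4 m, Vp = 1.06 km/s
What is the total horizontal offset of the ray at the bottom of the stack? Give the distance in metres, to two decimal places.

Apply Snell's law at each interface; in layer i the horizontal offset is hᵢ·tan θᵢ.
Layer 1: θ = 6.60°; offset = 6.2·tan 6.60° = 0.7174 m.
Layer 2: sin θ = 0.73·sin 6.6°/0.43 = 0.1951, θ = 11.25°; offset = 26.3·tan 11.25° = 5.2324 m.
Layer 3: sin θ = 1.06·sin 6.6°/0.43 = 0.2833, θ = 16.46°; offset = 6.4·tan 16.46° = 1.8908 m.
Total horizontal offset = 7.8406 m.

7.84 m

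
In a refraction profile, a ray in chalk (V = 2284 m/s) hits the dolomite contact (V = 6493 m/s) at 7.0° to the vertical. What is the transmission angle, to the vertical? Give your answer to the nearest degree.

20°

sin θ₁/V₁ = sin θ₂/V₂ ⇒ sin θ₂ = 6493·sin 7.0°/2284 = 6493·0.1219/2284 = 0.3465.
θ₂ = arcsin 0.3465 = 20.27° from the normal.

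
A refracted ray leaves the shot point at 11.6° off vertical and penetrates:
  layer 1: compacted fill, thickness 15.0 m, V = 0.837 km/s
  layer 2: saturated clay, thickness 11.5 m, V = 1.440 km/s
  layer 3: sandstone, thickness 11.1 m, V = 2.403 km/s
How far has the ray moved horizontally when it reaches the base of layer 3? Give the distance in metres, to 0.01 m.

15.17 m

Ray parameter p = sin 11.6° / 0.837 km/s = 2.4024e-01 s/km.
Layer 1: θ = 11.60°; offset = 15.0·tan 11.60° = 3.0791 m.
Layer 2: sin θ = p·1.440 = 0.3459 → θ = 20.24°; offset = 11.5·tan 20.24° = 4.2401 m.
Layer 3: sin θ = p·2.403 = 0.5773 → θ = 35.26°; offset = 11.1·tan 35.26° = 7.8476 m.
Total horizontal offset = 15.1668 m.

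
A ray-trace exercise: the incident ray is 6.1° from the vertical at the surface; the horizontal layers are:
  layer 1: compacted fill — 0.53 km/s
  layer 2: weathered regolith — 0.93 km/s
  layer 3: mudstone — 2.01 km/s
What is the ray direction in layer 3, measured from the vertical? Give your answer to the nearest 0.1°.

23.8°

Snell's law across each interface conserves sin θ / V, so sin θ_3 = V_3·sin θ₁/V₁.
sin θ_3 = 2.01 × sin 6.1° / 0.53 = 0.4030.
θ_3 = 23.77° from the vertical.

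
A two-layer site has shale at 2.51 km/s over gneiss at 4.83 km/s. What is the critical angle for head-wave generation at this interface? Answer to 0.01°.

31.31°

Critical incidence: sin θ_c = V₁/V₂ = 2.51/4.83 = 0.5197.
θ_c = arcsin 0.5197 = 31.31°.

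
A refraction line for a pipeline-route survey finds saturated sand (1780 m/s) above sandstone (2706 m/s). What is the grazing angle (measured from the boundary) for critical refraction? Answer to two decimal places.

At critical incidence the refracted ray runs along the interface (θ₂ = 90°), so sin θ_c = V₁/V₂.
θ_c = arcsin(1780/2706) = arcsin 0.6578 = 41.13°.
Measured from the interface: 90° − 41.13° = 48.87°.

48.87°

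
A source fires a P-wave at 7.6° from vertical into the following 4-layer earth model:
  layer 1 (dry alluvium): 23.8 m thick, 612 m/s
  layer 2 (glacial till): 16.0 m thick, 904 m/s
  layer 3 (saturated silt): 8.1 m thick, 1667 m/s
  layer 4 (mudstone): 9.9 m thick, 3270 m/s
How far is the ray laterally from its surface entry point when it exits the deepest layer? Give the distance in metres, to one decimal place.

Apply Snell's law at each interface; in layer i the horizontal offset is hᵢ·tan θᵢ.
Layer 1: θ = 7.60°; offset = 23.8·tan 7.60° = 3.176 m.
Layer 2: sin θ = 904·sin 7.6°/612 = 0.1954, θ = 11.27°; offset = 16.0·tan 11.27° = 3.187 m.
Layer 3: sin θ = 1667·sin 7.6°/612 = 0.3602, θ = 21.12°; offset = 8.1·tan 21.12° = 3.128 m.
Layer 4: sin θ = 3270·sin 7.6°/612 = 0.7067, θ = 44.96°; offset = 9.9·tan 44.96° = 9.888 m.
Summing the layer offsets gives 19.378 m.

19.4 m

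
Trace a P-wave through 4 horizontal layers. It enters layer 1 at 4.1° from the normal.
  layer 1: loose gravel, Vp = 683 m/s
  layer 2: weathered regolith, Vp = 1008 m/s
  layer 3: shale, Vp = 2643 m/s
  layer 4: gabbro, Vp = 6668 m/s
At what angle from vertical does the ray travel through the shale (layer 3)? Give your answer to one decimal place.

16.1°

Snell's law across each interface conserves sin θ / V, so sin θ_3 = V_3·sin θ₁/V₁.
sin θ_3 = 2643 × sin 4.1° / 683 = 0.2767.
θ_3 = 16.06° from the vertical.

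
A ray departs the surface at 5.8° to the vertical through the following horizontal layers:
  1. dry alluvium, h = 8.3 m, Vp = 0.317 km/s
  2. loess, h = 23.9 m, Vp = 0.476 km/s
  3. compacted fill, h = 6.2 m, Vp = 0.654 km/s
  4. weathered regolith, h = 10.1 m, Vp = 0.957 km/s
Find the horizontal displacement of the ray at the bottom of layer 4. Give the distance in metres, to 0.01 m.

p = sin θ₁/V₁ = sin 5.8°/0.317 = 3.1879e-01 s/km is conserved through the stack.
Layer 1: θ = 5.80°; offset = 8.3·tan 5.80° = 0.8431 m.
Layer 2: sin θ = p·0.476 = 0.1517 → θ = 8.73°; offset = 23.9·tan 8.73° = 3.6692 m.
Layer 3: sin θ = p·0.654 = 0.2085 → θ = 12.03°; offset = 6.2·tan 12.03° = 1.3217 m.
Layer 4: sin θ = p·0.957 = 0.3051 → θ = 17.76°; offset = 10.1·tan 17.76° = 3.2356 m.
Summing the layer offsets gives 9.0695 m.

9.07 m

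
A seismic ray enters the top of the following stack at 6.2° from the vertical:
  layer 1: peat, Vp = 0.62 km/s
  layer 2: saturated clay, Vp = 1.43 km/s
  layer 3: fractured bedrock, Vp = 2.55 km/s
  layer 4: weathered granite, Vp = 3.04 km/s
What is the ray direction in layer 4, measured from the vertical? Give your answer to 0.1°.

32.0°

Ray parameter p = sin 6.2° / 0.62 = 1.7419e-01 s/km.
sin θ_4 = p·V_4 = 1.7419e-01 × 3.04 = 0.5295.
θ_4 = arcsin 0.5295 = 31.97°.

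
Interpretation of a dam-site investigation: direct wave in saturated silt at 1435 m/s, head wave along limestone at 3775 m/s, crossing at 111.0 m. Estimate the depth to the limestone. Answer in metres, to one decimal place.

37.2 m

x_cross = 2h·√((V₂+V₁)/(V₂−V₁)) → h = x_cross / (2·√((V₂+V₁)/(V₂−V₁))).
√((V₂+V₁)/(V₂−V₁)) = √((3775+1435)/(3775−1435)) = 1.4921.
h = 111.0 / (2·1.4921) = 37.19 m.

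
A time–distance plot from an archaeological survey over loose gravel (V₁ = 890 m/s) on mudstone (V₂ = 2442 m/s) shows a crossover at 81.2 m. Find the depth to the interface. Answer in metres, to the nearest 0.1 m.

27.7 m

h = (x_cross/2)·√((V₂−V₁)/(V₂+V₁)).
(V₂−V₁)/(V₂+V₁) = (2442−890)/(2442+890) = 0.4658; √ = 0.6825.
h = (81.2/2)·0.6825 = 27.71 m.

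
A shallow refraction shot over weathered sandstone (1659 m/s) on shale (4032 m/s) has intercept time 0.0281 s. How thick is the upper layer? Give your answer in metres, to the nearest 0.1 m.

h = tᵢ·V₁·V₂ / (2·√(V₂²−V₁²)).
√(V₂²−V₁²) = √(4032² − 1659²) = 3674.9 m/s.
h = 0.0281 s × 1659 × 4032 / (2 × 3674.9) = 25.57 m.

25.6 m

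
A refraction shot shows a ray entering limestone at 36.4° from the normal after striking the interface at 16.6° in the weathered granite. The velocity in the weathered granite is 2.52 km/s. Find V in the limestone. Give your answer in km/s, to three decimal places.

5.234 km/s

sin 16.6° = 0.2857; sin 36.4° = 0.5934.
V₂ = V₁·(sin θ₂/sin θ₁) = 2.52·(0.5934/0.2857) = 5.234 km/s.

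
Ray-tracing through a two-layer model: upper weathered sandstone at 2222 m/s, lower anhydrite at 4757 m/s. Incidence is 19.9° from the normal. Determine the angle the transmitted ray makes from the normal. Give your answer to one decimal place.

46.8°

sin θ₁/V₁ = sin θ₂/V₂ ⇒ sin θ₂ = 4757·sin 19.9°/2222 = 4757·0.3404/2222 = 0.7287.
θ₂ = arcsin 0.7287 = 46.78° from the normal.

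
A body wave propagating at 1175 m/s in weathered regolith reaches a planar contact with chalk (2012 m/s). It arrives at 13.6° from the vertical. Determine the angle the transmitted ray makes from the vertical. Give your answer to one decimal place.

23.7°

sin θ₁/V₁ = sin θ₂/V₂ ⇒ sin θ₂ = 2012·sin 13.6°/1175 = 2012·0.2351/1175 = 0.4026.
θ₂ = sin⁻¹(0.4026) = 23.74° (from vertical).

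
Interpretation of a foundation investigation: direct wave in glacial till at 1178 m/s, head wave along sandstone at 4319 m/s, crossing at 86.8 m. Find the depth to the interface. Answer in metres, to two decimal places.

h = (x_cross/2)·√((V₂−V₁)/(V₂+V₁)).
(V₂−V₁)/(V₂+V₁) = (4319−1178)/(4319+1178) = 0.5714; √ = 0.7559.
h = (86.8/2)·0.7559 = 32.81 m.

32.81 m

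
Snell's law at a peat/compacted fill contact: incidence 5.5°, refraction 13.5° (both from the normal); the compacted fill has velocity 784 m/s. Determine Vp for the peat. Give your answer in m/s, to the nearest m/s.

Snell's law: sin 5.5°/V₁ = sin 13.5°/V₂.
V₁ = V₂·sin 5.5°/sin 13.5° = 784 × 0.4106 = 321.89 m/s.

322 m/s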